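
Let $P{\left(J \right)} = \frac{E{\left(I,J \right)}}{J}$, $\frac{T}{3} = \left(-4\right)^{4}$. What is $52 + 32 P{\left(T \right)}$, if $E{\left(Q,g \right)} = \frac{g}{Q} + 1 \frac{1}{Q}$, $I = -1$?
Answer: $\frac{479}{24} \approx 19.958$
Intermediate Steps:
$E{\left(Q,g \right)} = \frac{1}{Q} + \frac{g}{Q}$ ($E{\left(Q,g \right)} = \frac{g}{Q} + \frac{1}{Q} = \frac{1}{Q} + \frac{g}{Q}$)
$T = 768$ ($T = 3 \left(-4\right)^{4} = 3 \cdot 256 = 768$)
$P{\left(J \right)} = \frac{-1 - J}{J}$ ($P{\left(J \right)} = \frac{\frac{1}{-1} \left(1 + J\right)}{J} = \frac{\left(-1\right) \left(1 + J\right)}{J} = \frac{-1 - J}{J}$)
$52 + 32 P{\left(T \right)} = 52 + 32 \frac{-1 - 768}{768} = 52 + 32 \cdot \frac{1}{768} \left(-769\right) = 52 + 32 \left(- \frac{769}{768}\right) = 52 - \frac{769}{24} = \frac{479}{24}$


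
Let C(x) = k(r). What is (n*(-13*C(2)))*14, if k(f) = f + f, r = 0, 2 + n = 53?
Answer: 0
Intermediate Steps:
n = 51 (n = -2 + 53 = 51)
k(f) = 2*f
C(x) = 0 (C(x) = 2*0 = 0)
(n*(-13*C(2)))*14 = (51*(-13*0))*14 = (51*0)*14 = 0*14 = 0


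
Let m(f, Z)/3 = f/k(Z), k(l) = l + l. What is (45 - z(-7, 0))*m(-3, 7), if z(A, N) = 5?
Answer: -180/7 ≈ -25.714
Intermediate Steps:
k(l) = 2*l
m(f, Z) = 3*f/(2*Z) (m(f, Z) = 3*(f/((2*Z))) = 3*(f*(1/(2*Z))) = 3*(f/(2*Z)) = 3*f/(2*Z))
(45 - z(-7, 0))*m(-3, 7) = (45 - 1*5)*((3/2)*(-3)/7) = (45 - 5)*((3/2)*(-3)*(⅐)) = 40*(-9/14) = -180/7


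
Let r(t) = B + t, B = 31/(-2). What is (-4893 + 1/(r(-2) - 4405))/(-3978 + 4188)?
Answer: -43278587/1857450 ≈ -23.300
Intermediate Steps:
B = -31/2 (B = 31*(-½) = -31/2 ≈ -15.500)
r(t) = -31/2 + t
(-4893 + 1/(r(-2) - 4405))/(-3978 + 4188) = (-4893 + 1/((-31/2 - 2) - 4405))/(-3978 + 4188) = (-4893 + 1/(-35/2 - 4405))/210 = (-4893 + 1/(-8845/2))*(1/210) = (-4893 - 2/8845)*(1/210) = -43278587/8845*1/210 = -43278587/1857450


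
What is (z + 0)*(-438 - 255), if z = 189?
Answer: -130977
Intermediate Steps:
(z + 0)*(-438 - 255) = (189 + 0)*(-438 - 255) = 189*(-693) = -130977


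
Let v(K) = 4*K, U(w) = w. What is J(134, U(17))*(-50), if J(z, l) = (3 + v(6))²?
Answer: -36450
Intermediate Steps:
J(z, l) = 729 (J(z, l) = (3 + 4*6)² = (3 + 24)² = 27² = 729)
J(134, U(17))*(-50) = 729*(-50) = -36450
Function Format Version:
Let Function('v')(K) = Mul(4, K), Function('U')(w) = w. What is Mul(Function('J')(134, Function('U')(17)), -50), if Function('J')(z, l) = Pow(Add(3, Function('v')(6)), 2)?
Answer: -36450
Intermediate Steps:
Function('J')(z, l) = 729 (Function('J')(z, l) = Pow(Add(3, Mul(4, 6)), 2) = Pow(Add(3, 24), 2) = Pow(27, 2) = 729)
Mul(Function('J')(134, Function('U')(17)), -50) = Mul(729, -50) = -36450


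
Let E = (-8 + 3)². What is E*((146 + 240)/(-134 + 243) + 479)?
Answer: 1314925/109 ≈ 12064.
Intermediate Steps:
E = 25 (E = (-5)² = 25)
E*((146 + 240)/(-134 + 243) + 479) = 25*((146 + 240)/(-134 + 243) + 479) = 25*(386/109 + 479) = 25*(52597/109) = 1314925/109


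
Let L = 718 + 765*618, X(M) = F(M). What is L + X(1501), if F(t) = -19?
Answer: 473469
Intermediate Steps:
X(M) = -19
L = 473488 (L = 718 + 472770 = 473488)
L + X(1501) = 473488 - 19 = 473469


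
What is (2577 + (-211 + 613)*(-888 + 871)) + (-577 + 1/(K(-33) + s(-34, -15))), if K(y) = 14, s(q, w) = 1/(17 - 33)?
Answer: -1077966/223 ≈ -4833.9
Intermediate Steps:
s(q, w) = -1/16 (s(q, w) = 1/(-16) = -1/16)
(2577 + (-211 + 613)*(-888 + 871)) + (-577 + 1/(K(-33) + s(-34, -15))) = (2577 + (-211 + 613)*(-888 + 871)) + (-577 + 1/(14 - 1/16)) = (2577 + 402*(-17)) + (-577 + 1/(223/16)) = (2577 - 6834) + (-577 + 16/223) = -4257 - 128655/223 = -1077966/223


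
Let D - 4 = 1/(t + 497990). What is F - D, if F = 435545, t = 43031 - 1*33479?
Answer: 221055350221/507542 ≈ 4.3554e+5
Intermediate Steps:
t = 9552 (t = 43031 - 33479 = 9552)
D = 2030169/507542 (D = 4 + 1/(9552 + 497990) = 4 + 1/507542 = 2030169/507542 ≈ 4.0000)
F - D = 435545 - 1*2030169/507542 = 435545 - 2030169/507542 = 221055350221/507542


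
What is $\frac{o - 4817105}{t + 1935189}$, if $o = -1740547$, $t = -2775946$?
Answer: $\frac{6557652}{840757} \approx 7.7997$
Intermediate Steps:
$\frac{o - 4817105}{t + 1935189} = \frac{-1740547 - 4817105}{-2775946 + 1935189} = - \frac{6557652}{-840757} = \left(-6557652\right) \left(- \frac{1}{840757}\right) = \frac{6557652}{840757}$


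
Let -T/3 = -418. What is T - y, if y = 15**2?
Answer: 1029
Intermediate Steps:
y = 225
T = 1254 (T = -3*(-418) = 1254)
T - y = 1254 - 1*225 = 1254 - 225 = 1029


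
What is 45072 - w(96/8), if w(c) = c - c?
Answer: 45072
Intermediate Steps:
w(c) = 0
45072 - w(96/8) = 45072 - 1*0 = 45072 + 0 = 45072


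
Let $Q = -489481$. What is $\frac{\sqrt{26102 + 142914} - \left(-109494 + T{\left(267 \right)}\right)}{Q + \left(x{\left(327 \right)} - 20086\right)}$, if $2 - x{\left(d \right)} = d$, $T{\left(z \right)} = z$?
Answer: $- \frac{36409}{169964} - \frac{\sqrt{42254}}{254946} \approx -0.21502$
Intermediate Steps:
$x{\left(d \right)} = 2 - d$
$\frac{\sqrt{26102 + 142914} - \left(-109494 + T{\left(267 \right)}\right)}{Q + \left(x{\left(327 \right)} - 20086\right)} = \frac{\sqrt{26102 + 142914} + \left(109494 - 267\right)}{-489481 + \left(\left(2 - 327\right) - 20086\right)} = \frac{\sqrt{169016} + \left(109494 - 267\right)}{-489481 + \left(\left(2 - 327\right) - 20086\right)} = \frac{2 \sqrt{42254} + 109227}{-489481 - 20411} = \frac{109227 + 2 \sqrt{42254}}{-489481 - 20411} = \frac{109227 + 2 \sqrt{42254}}{-509892} = \left(109227 + 2 \sqrt{42254}\right) \left(- \frac{1}{509892}\right) = - \frac{36409}{169964} - \frac{\sqrt{42254}}{254946}$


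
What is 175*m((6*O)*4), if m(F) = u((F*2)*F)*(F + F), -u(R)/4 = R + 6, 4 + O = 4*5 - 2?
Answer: -106215379200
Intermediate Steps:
O = 14 (O = -4 + (4*5 - 2) = -4 + (20 - 2) = -4 + 18 = 14)
u(R) = -24 - 4*R (u(R) = -4*(R + 6) = -4*(6 + R) = -24 - 4*R)
m(F) = 2*F*(-24 - 8*F²) (m(F) = (-24 - 4*F*2*F)*(F + F) = (-24 - 4*2*F*F)*(2*F) = (-24 - 8*F²)*(2*F) = 2*F*(-24 - 8*F²))
175*m((6*O)*4) = 175*(-16*(6*14)*4*(3 + ((6*14)*4)²)) = 175*(-16*84*4*(3 + (84*4)²)) = 175*(-16*336*(3 + 336²)) = 175*(-16*336*(3 + 112896)) = 175*(-16*336*112899) = 175*(-606945024) = -106215379200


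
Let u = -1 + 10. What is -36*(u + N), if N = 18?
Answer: -972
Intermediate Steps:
u = 9
-36*(u + N) = -36*(9 + 18) = -36*27 = -972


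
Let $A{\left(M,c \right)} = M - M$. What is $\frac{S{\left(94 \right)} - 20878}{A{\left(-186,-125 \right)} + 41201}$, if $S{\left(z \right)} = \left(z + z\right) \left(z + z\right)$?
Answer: $\frac{14466}{41201} \approx 0.35111$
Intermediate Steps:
$S{\left(z \right)} = 4 z^{2}$ ($S{\left(z \right)} = 2 z 2 z = 4 z^{2}$)
$A{\left(M,c \right)} = 0$
$\frac{S{\left(94 \right)} - 20878}{A{\left(-186,-125 \right)} + 41201} = \frac{4 \cdot 94^{2} - 20878}{0 + 41201} = \frac{4 \cdot 8836 - 20878}{41201} = \left(35344 - 20878\right) \frac{1}{41201} = 14466 \cdot \frac{1}{41201} = \frac{14466}{41201}$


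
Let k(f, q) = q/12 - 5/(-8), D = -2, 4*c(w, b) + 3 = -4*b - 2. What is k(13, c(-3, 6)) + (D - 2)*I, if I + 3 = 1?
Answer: 385/48 ≈ 8.0208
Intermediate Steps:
c(w, b) = -5/4 - b (c(w, b) = -3/4 + (-4*b - 2)/4 = -3/4 + (-2 - 4*b)/4 = -3/4 + (-1/2 - b) = -5/4 - b)
I = -2 (I = -3 + 1 = -2)
k(f, q) = 5/8 + q/12 (k(f, q) = q*(1/12) - 5*(-1/8) = q/12 + 5/8 = 5/8 + q/12)
k(13, c(-3, 6)) + (D - 2)*I = (5/8 + (-5/4 - 1*6)/12) + (-2 - 2)*(-2) = (5/8 + (-5/4 - 6)/12) - 4*(-2) = (5/8 + (1/12)*(-29/4)) + 8 = (5/8 - 29/48) + 8 = 1/48 + 8 = 385/48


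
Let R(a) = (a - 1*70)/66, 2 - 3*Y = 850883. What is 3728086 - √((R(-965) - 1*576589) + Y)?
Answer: 3728086 - I*√416352134/22 ≈ 3.7281e+6 - 927.49*I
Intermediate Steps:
Y = -283627 (Y = ⅔ - ⅓*850883 = ⅔ - 850883/3 = -283627)
R(a) = -35/33 + a/66 (R(a) = (a - 70)*(1/66) = (-70 + a)*(1/66) = -35/33 + a/66)
3728086 - √((R(-965) - 1*576589) + Y) = 3728086 - √(((-35/33 + (1/66)*(-965)) - 1*576589) - 283627) = 3728086 - √(((-35/33 - 965/66) - 576589) - 283627) = 3728086 - √((-345/22 - 576589) - 283627) = 3728086 - √(-12685303/22 - 283627) = 3728086 - √(-18925097/22) = 3728086 - I*√416352134/22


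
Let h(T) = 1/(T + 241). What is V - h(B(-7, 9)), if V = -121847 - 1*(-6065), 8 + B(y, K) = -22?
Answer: -24430003/211 ≈ -1.1578e+5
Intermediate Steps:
B(y, K) = -30 (B(y, K) = -8 - 22 = -30)
h(T) = 1/(241 + T)
V = -115782 (V = -121847 + 6065 = -115782)
V - h(B(-7, 9)) = -115782 - 1/(241 - 30) = -115782 - 1/211 = -24430003/211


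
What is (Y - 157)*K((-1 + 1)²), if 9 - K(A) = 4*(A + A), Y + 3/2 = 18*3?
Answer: -1881/2 ≈ -940.50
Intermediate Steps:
Y = 105/2 (Y = -3/2 + 18*3 = -3/2 + 54 = 105/2 ≈ 52.500)
K(A) = 9 - 8*A (K(A) = 9 - 4*(A + A) = 9 - 4*2*A = 9 - 8*A)
(Y - 157)*K((-1 + 1)²) = (105/2 - 157)*(9 - 8*(-1 + 1)²) = -209*(9 - 8*0²)/2 = -209*(9 - 8*0)/2 = -209*(9 + 0)/2 = -209/2*9 = -1881/2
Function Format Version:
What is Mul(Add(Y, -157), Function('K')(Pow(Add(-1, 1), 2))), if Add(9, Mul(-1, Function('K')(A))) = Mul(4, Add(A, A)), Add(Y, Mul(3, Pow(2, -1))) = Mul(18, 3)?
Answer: Rational(-1881, 2) ≈ -940.50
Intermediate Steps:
Y = Rational(105, 2) (Y = Add(Rational(-3, 2), Mul(18, 3)) = Add(Rational(-3, 2), 54) = Rational(105, 2) ≈ 52.500)
Function('K')(A) = Add(9, Mul(-8, A)) (Function('K')(A) = Add(9, Mul(-1, Mul(4, Add(A, A)))) = Add(9, Mul(-1, Mul(4, Mul(2, A)))) = Add(9, Mul(-1, Mul(8, A))) = Add(9, Mul(-8, A)))
Mul(Add(Y, -157), Function('K')(Pow(Add(-1, 1), 2))) = Mul(Add(Rational(105, 2), -157), Add(9, Mul(-8, Pow(Add(-1, 1), 2)))) = Mul(Rational(-209, 2), Add(9, Mul(-8, Pow(0, 2)))) = Mul(Rational(-209, 2), Add(9, Mul(-8, 0))) = Mul(Rational(-209, 2), Add(9, 0)) = Mul(Rational(-209, 2), 9) = Rational(-1881, 2)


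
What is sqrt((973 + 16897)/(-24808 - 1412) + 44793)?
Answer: 59*sqrt(88463658)/2622 ≈ 211.64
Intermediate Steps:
sqrt((973 + 16897)/(-24808 - 1412) + 44793) = sqrt(17870/(-26220) + 44793) = sqrt(17870*(-1/26220) + 44793) = sqrt(-1787/2622 + 44793) = sqrt(117445459/2622) = 59*sqrt(88463658)/2622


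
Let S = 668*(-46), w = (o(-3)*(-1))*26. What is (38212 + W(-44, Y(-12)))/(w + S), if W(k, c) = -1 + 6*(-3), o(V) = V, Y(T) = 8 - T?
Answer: -38193/30650 ≈ -1.2461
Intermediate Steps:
w = 78 (w = -3*(-1)*26 = 3*26 = 78)
S = -30728
W(k, c) = -19 (W(k, c) = -1 - 18 = -19)
(38212 + W(-44, Y(-12)))/(w + S) = (38212 - 19)/(78 - 30728) = 38193/(-30650) = 38193*(-1/30650) = -38193/30650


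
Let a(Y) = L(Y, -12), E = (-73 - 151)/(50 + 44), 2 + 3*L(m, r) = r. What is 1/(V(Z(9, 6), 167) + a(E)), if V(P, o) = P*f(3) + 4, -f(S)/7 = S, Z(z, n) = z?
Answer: -3/569 ≈ -0.0052724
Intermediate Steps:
L(m, r) = -2/3 + r/3
f(S) = -7*S
E = -112/47 (E = -224/94 = -224*1/94 = -112/47 ≈ -2.3830)
a(Y) = -14/3 (a(Y) = -2/3 + (1/3)*(-12) = -2/3 - 4 = -14/3)
V(P, o) = 4 - 21*P (V(P, o) = P*(-7*3) + 4 = P*(-21) + 4 = -21*P + 4 = 4 - 21*P)
1/(V(Z(9, 6), 167) + a(E)) = 1/((4 - 21*9) - 14/3) = 1/((4 - 189) - 14/3) = 1/(-185 - 14/3) = 1/(-569/3) = -3/569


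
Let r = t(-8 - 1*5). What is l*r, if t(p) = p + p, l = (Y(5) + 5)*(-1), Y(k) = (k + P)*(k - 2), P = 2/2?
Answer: 598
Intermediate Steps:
P = 1 (P = 2*(½) = 1)
Y(k) = (1 + k)*(-2 + k) (Y(k) = (k + 1)*(k - 2) = (1 + k)*(-2 + k))
l = -23 (l = ((-2 + 5² - 1*5) + 5)*(-1) = ((-2 + 25 - 5) + 5)*(-1) = (18 + 5)*(-1) = 23*(-1) = -23)
t(p) = 2*p
r = -26 (r = 2*(-8 - 1*5) = 2*(-8 - 5) = 2*(-13) = -26)
l*r = -23*(-26) = 598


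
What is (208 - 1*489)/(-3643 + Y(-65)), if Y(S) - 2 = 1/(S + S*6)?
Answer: 127855/1656656 ≈ 0.077177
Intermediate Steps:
Y(S) = 2 + 1/(7*S) (Y(S) = 2 + 1/(S + S*6) = 2 + 1/(S + 6*S) = 2 + 1/(7*S))
(208 - 1*489)/(-3643 + Y(-65)) = (208 - 1*489)/(-3643 + (2 + (⅐)/(-65))) = (208 - 489)/(-3643 + (2 + (⅐)*(-1/65))) = -281/(-3643 + (2 - 1/455)) = -281/(-3643 + 909/455) = -281/(-1656656/455) = -455/1656656*(-281) = 127855/1656656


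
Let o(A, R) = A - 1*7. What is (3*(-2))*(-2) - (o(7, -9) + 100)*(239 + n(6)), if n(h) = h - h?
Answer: -23888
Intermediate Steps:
n(h) = 0
o(A, R) = -7 + A (o(A, R) = A - 7 = -7 + A)
(3*(-2))*(-2) - (o(7, -9) + 100)*(239 + n(6)) = (3*(-2))*(-2) - ((-7 + 7) + 100)*(239 + 0) = -6*(-2) - (0 + 100)*239 = 12 - 100*239 = 12 - 1*23900 = 12 - 23900 = -23888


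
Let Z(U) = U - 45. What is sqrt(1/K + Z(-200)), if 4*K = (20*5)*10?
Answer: I*sqrt(612490)/50 ≈ 15.652*I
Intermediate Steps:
Z(U) = -45 + U
K = 250 (K = ((20*5)*10)/4 = (100*10)/4 = (1/4)*1000 = 250)
sqrt(1/K + Z(-200)) = sqrt(1/250 + (-45 - 200)) = sqrt(1/250 - 245) = sqrt(-61249/250) = I*sqrt(612490)/50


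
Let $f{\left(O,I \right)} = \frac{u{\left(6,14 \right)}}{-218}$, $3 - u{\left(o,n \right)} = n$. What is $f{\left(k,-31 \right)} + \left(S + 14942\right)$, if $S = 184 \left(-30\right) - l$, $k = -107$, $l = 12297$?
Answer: $- \frac{626739}{218} \approx -2874.9$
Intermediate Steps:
$u{\left(o,n \right)} = 3 - n$
$f{\left(O,I \right)} = \frac{11}{218}$ ($f{\left(O,I \right)} = \frac{3 - 14}{-218} = \left(3 - 14\right) \left(- \frac{1}{218}\right) = \left(-11\right) \left(- \frac{1}{218}\right) = \frac{11}{218}$)
$S = -17817$ ($S = 184 \left(-30\right) - 12297 = -5520 - 12297 = -17817$)
$f{\left(k,-31 \right)} + \left(S + 14942\right) = \frac{11}{218} + \left(-17817 + 14942\right) = \frac{11}{218} - 2875 = - \frac{626739}{218}$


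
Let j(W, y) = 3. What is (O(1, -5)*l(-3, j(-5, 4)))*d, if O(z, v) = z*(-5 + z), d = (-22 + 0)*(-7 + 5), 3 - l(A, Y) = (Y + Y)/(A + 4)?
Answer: 528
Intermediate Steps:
l(A, Y) = 3 - 2*Y/(4 + A) (l(A, Y) = 3 - (Y + Y)/(A + 4) = 3 - 2*Y/(4 + A))
d = 44 (d = -22*(-2) = 44)
(O(1, -5)*l(-3, j(-5, 4)))*d = ((1*(-5 + 1))*((12 - 2*3 + 3*(-3))/(4 - 3)))*44 = ((1*(-4))*((12 - 6 - 9)/1))*44 = -4*(-3)*44 = 12*44 = 528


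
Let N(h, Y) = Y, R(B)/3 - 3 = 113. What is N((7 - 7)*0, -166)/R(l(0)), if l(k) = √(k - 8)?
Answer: -83/174 ≈ -0.47701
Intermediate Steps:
l(k) = √(-8 + k)
R(B) = 348 (R(B) = 9 + 3*113 = 9 + 339 = 348)
N((7 - 7)*0, -166)/R(l(0)) = -166/348 = -166*1/348 = -83/174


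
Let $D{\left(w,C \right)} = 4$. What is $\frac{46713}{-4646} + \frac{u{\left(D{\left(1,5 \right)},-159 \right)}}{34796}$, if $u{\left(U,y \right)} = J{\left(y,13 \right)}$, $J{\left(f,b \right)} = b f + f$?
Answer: $- \frac{8890041}{878599} \approx -10.118$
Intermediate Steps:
$J{\left(f,b \right)} = f + b f$
$u{\left(U,y \right)} = 14 y$ ($u{\left(U,y \right)} = y \left(1 + 13\right) = y 14 = 14 y$)
$\frac{46713}{-4646} + \frac{u{\left(D{\left(1,5 \right)},-159 \right)}}{34796} = \frac{46713}{-4646} + \frac{14 \left(-159\right)}{34796} = 46713 \left(- \frac{1}{4646}\right) - \frac{1113}{17398} = - \frac{2031}{202} - \frac{1113}{17398} = - \frac{8890041}{878599}$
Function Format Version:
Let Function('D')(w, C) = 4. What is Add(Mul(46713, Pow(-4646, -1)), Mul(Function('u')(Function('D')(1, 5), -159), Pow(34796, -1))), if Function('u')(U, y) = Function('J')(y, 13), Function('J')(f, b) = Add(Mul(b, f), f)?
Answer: Rational(-8890041, 878599) ≈ -10.118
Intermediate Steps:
Function('J')(f, b) = Add(f, Mul(b, f))
Function('u')(U, y) = Mul(14, y) (Function('u')(U, y) = Mul(y, Add(1, 13)) = Mul(y, 14) = Mul(14, y))
Add(Mul(46713, Pow(-4646, -1)), Mul(Function('u')(Function('D')(1, 5), -159), Pow(34796, -1))) = Add(Mul(46713, Pow(-4646, -1)), Mul(Mul(14, -159), Pow(34796, -1))) = Add(Mul(46713, Rational(-1, 4646)), Mul(-2226, Rational(1, 34796))) = Add(Rational(-2031, 202), Rational(-1113, 17398)) = Rational(-8890041, 878599)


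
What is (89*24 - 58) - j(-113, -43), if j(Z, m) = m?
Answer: 2121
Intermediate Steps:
(89*24 - 58) - j(-113, -43) = (89*24 - 58) - 1*(-43) = (2136 - 58) + 43 = 2078 + 43 = 2121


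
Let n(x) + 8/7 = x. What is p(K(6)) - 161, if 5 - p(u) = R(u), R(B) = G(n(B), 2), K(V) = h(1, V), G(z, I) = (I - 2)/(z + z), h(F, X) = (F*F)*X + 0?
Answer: -156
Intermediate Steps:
n(x) = -8/7 + x
h(F, X) = X*F² (h(F, X) = F²*X + 0 = X*F² + 0 = X*F²)
G(z, I) = (-2 + I)/(2*z) (G(z, I) = (-2 + I)/((2*z)) = (-2 + I)*(1/(2*z)) = (-2 + I)/(2*z))
K(V) = V (K(V) = V*1² = V*1 = V)
R(B) = 0 (R(B) = (-2 + 2)/(2*(-8/7 + B)) = (½)*0/(-8/7 + B) = 0)
p(u) = 5 (p(u) = 5 - 1*0 = 5 + 0 = 5)
p(K(6)) - 161 = 5 - 161 = -156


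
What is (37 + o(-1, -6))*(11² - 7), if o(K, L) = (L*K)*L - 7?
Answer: -684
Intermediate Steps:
o(K, L) = -7 + K*L² (o(K, L) = (K*L)*L - 7 = K*L² - 7 = -7 + K*L²)
(37 + o(-1, -6))*(11² - 7) = (37 + (-7 - 1*(-6)²))*(11² - 7) = (37 + (-7 - 1*36))*(121 - 7) = (37 + (-7 - 36))*114 = (37 - 43)*114 = -6*114 = -684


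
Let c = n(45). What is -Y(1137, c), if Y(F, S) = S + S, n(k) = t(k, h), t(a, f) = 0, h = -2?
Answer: 0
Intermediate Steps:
n(k) = 0
c = 0
Y(F, S) = 2*S
-Y(1137, c) = -2*0 = -1*0 = 0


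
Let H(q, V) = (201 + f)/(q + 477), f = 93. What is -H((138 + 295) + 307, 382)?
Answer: -294/1217 ≈ -0.24158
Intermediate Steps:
H(q, V) = 294/(477 + q) (H(q, V) = (201 + 93)/(q + 477) = 294/(477 + q))
-H((138 + 295) + 307, 382) = -294/(477 + ((138 + 295) + 307)) = -294/(477 + (433 + 307)) = -294/(477 + 740) = -294/1217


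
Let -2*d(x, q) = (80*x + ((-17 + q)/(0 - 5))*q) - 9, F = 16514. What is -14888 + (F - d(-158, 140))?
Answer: -12841/2 ≈ -6420.5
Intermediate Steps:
d(x, q) = 9/2 - 40*x - q*(17/5 - q/5)/2 (d(x, q) = -((80*x + ((-17 + q)/(0 - 5))*q) - 9)/2 = -((80*x + ((-17 + q)/(-5))*q) - 9)/2 = -((80*x + ((-17 + q)*(-⅕))*q) - 9)/2 = -((80*x + (17/5 - q/5)*q) - 9)/2 = -((80*x + q*(17/5 - q/5)) - 9)/2 = -(-9 + 80*x + q*(17/5 - q/5))/2 = 9/2 - 40*x - q*(17/5 - q/5)/2)
-14888 + (F - d(-158, 140)) = -14888 + (16514 - (9/2 - 40*(-158) - 17/10*140 + (⅒)*140²)) = -14888 + (16514 - (9/2 + 6320 - 238 + (⅒)*19600)) = -14888 + (16514 - (9/2 + 6320 - 238 + 1960)) = -14888 + (16514 - 1*16093/2) = -14888 + (16514 - 16093/2) = -14888 + 16935/2 = -12841/2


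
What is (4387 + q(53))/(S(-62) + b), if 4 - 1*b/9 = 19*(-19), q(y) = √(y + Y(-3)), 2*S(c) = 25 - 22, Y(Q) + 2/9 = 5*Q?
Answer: 8774/6573 + 4*√85/19719 ≈ 1.3367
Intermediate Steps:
Y(Q) = -2/9 + 5*Q
S(c) = 3/2 (S(c) = (25 - 22)/2 = (½)*3 = 3/2)
q(y) = √(-137/9 + y) (q(y) = √(y + (-2/9 + 5*(-3))) = √(y + (-2/9 - 15)) = √(y - 137/9) = √(-137/9 + y))
b = 3285 (b = 36 - 171*(-19) = 36 - 9*(-361) = 36 + 3249 = 3285)
(4387 + q(53))/(S(-62) + b) = (4387 + √(-137 + 9*53)/3)/(3/2 + 3285) = (4387 + √(-137 + 477)/3)/(6573/2) = (4387 + √340/3)*(2/6573) = (4387 + (2*√85)/3)*(2/6573) = (4387 + 2*√85/3)*(2/6573) = 8774/6573 + 4*√85/19719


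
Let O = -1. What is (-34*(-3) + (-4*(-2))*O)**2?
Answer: 8836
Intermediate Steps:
(-34*(-3) + (-4*(-2))*O)**2 = (-34*(-3) - 4*(-2)*(-1))**2 = (102 + 8*(-1))**2 = (102 - 8)**2 = 94**2 = 8836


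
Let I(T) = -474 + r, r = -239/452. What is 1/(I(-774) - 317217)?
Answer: -452/143596571 ≈ -3.1477e-6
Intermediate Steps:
r = -239/452 (r = -239*1/452 = -239/452 ≈ -0.52876)
I(T) = -214487/452 (I(T) = -474 - 239/452 = -214487/452)
1/(I(-774) - 317217) = 1/(-214487/452 - 317217) = 1/(-143596571/452) = -452/143596571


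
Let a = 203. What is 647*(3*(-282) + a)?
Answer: -416021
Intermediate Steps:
647*(3*(-282) + a) = 647*(3*(-282) + 203) = 647*(-846 + 203) = 647*(-643) = -416021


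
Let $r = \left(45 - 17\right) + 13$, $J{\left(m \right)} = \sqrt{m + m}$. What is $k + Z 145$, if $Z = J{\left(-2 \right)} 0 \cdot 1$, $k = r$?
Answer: $41$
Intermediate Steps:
$J{\left(m \right)} = \sqrt{2} \sqrt{m}$ ($J{\left(m \right)} = \sqrt{2 m} = \sqrt{2} \sqrt{m}$)
$r = 41$ ($r = 28 + 13 = 41$)
$k = 41$
$Z = 0$ ($Z = \sqrt{2} \sqrt{-2} \cdot 0 \cdot 1 = \sqrt{2} i \sqrt{2} \cdot 0 = 2 i 0 = 0$)
$k + Z 145 = 41 + 0 \cdot 145 = 41 + 0 = 41$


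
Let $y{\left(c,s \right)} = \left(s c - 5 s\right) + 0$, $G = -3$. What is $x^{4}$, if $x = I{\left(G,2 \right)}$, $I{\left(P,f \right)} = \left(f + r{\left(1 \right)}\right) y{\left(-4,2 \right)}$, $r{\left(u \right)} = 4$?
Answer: $136048896$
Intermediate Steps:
$y{\left(c,s \right)} = - 5 s + c s$ ($y{\left(c,s \right)} = \left(c s - 5 s\right) + 0 = \left(- 5 s + c s\right) + 0 = - 5 s + c s$)
$I{\left(P,f \right)} = -72 - 18 f$ ($I{\left(P,f \right)} = \left(f + 4\right) 2 \left(-5 - 4\right) = \left(4 + f\right) 2 \left(-9\right) = \left(4 + f\right) \left(-18\right) = -72 - 18 f$)
$x = -108$ ($x = -72 - 36 = -108$)
$x^{4} = \left(-108\right)^{4} = 136048896$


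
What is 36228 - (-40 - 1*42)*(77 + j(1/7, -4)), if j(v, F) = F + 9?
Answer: 42952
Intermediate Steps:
j(v, F) = 9 + F
36228 - (-40 - 1*42)*(77 + j(1/7, -4)) = 36228 - (-40 - 1*42)*(77 + (9 - 4)) = 36228 - (-40 - 42)*(77 + 5) = 36228 - (-82)*82 = 36228 - 1*(-6724) = 36228 + 6724 = 42952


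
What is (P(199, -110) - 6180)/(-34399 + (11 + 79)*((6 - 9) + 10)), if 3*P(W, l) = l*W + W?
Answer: 40231/101307 ≈ 0.39712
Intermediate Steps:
P(W, l) = W/3 + W*l/3 (P(W, l) = (l*W + W)/3 = (W*l + W)/3 = (W + W*l)/3 = W/3 + W*l/3)
(P(199, -110) - 6180)/(-34399 + (11 + 79)*((6 - 9) + 10)) = ((⅓)*199*(1 - 110) - 6180)/(-34399 + (11 + 79)*((6 - 9) + 10)) = ((⅓)*199*(-109) - 6180)/(-34399 + 90*(-3 + 10)) = (-21691/3 - 6180)/(-34399 + 90*7) = -40231/(3*(-34399 + 630)) = -40231/3/(-33769) = -40231/3*(-1/33769) = 40231/101307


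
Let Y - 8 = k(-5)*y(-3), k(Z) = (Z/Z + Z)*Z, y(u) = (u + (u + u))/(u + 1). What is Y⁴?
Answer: 92236816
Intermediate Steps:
y(u) = 3*u/(1 + u) (y(u) = (u + 2*u)/(1 + u) = (3*u)/(1 + u) = 3*u/(1 + u))
k(Z) = Z*(1 + Z) (k(Z) = (1 + Z)*Z = Z*(1 + Z))
Y = 98 (Y = 8 + (-5*(1 - 5))*(3*(-3)/(1 - 3)) = 8 + (-5*(-4))*(3*(-3)/(-2)) = 8 + 20*(3*(-3)*(-½)) = 8 + 20*(9/2) = 8 + 90 = 98)
Y⁴ = 98⁴ = 92236816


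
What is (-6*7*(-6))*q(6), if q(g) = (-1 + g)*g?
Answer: 7560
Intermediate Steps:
q(g) = g*(-1 + g)
(-6*7*(-6))*q(6) = (-6*7*(-6))*(6*(-1 + 6)) = (-42*(-6))*(6*5) = 252*30 = 7560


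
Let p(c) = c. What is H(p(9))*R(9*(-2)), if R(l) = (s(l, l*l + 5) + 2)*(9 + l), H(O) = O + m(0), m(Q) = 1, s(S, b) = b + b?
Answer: -59400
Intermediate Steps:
s(S, b) = 2*b
H(O) = 1 + O (H(O) = O + 1 = 1 + O)
R(l) = (9 + l)*(12 + 2*l²) (R(l) = (2*(l*l + 5) + 2)*(9 + l) = (2*(l² + 5) + 2)*(9 + l) = (2*(5 + l²) + 2)*(9 + l) = ((10 + 2*l²) + 2)*(9 + l) = (12 + 2*l²)*(9 + l) = (9 + l)*(12 + 2*l²))
H(p(9))*R(9*(-2)) = (1 + 9)*(108 + 2*(9*(-2))³ + 12*(9*(-2)) + 18*(9*(-2))²) = 10*(108 + 2*(-18)³ + 12*(-18) + 18*(-18)²) = 10*(108 + 2*(-5832) - 216 + 18*324) = 10*(108 - 11664 - 216 + 5832) = 10*(-5940) = -59400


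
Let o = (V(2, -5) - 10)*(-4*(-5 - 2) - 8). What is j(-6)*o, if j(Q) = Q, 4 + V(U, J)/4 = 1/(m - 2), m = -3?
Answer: 3216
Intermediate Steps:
V(U, J) = -84/5 (V(U, J) = -16 + 4/(-3 - 2) = -16 + 4/(-5) = -16 + 4*(-⅕) = -16 - ⅘ = -84/5)
o = -536 (o = (-84/5 - 10)*(-4*(-5 - 2) - 8) = -134*(-4*(-7) - 8)/5 = -134*(28 - 8)/5 = -134/5*20 = -536)
j(-6)*o = -6*(-536) = 3216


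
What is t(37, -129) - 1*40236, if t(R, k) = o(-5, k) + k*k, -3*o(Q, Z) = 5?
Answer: -70790/3 ≈ -23597.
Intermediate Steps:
o(Q, Z) = -5/3 (o(Q, Z) = -⅓*5 = -5/3)
t(R, k) = -5/3 + k² (t(R, k) = -5/3 + k*k = -5/3 + k²)
t(37, -129) - 1*40236 = (-5/3 + (-129)²) - 1*40236 = (-5/3 + 16641) - 40236 = 49918/3 - 40236 = -70790/3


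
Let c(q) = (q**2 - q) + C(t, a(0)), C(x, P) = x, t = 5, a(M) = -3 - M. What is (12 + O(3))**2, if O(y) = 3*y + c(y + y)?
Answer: 3136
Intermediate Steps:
c(q) = 5 + q**2 - q (c(q) = (q**2 - q) + 5 = 5 + q**2 - q)
O(y) = 5 + y + 4*y**2 (O(y) = 3*y + (5 + (y + y)**2 - (y + y)) = 3*y + (5 + (2*y)**2 - 2*y) = 3*y + (5 + 4*y**2 - 2*y) = 3*y + (5 - 2*y + 4*y**2) = 5 + y + 4*y**2)
(12 + O(3))**2 = (12 + (5 + 3 + 4*3**2))**2 = (12 + (5 + 3 + 4*9))**2 = (12 + (5 + 3 + 36))**2 = (12 + 44)**2 = 56**2 = 3136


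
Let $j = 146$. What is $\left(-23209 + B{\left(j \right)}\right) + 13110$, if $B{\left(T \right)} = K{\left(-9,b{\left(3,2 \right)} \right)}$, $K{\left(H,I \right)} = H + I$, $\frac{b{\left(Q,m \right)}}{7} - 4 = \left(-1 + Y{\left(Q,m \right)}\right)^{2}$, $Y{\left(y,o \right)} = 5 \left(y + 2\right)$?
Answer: $-6048$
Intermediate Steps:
$Y{\left(y,o \right)} = 10 + 5 y$ ($Y{\left(y,o \right)} = 5 \left(2 + y\right) = 10 + 5 y$)
$b{\left(Q,m \right)} = 28 + 7 \left(9 + 5 Q\right)^{2}$ ($b{\left(Q,m \right)} = 28 + 7 \left(-1 + \left(10 + 5 Q\right)\right)^{2} = 28 + 7 \left(9 + 5 Q\right)^{2}$)
$B{\left(T \right)} = 4051$ ($B{\left(T \right)} = -9 + \left(28 + 7 \left(9 + 5 \cdot 3\right)^{2}\right) = -9 + \left(28 + 7 \left(9 + 15\right)^{2}\right) = -9 + \left(28 + 7 \cdot 24^{2}\right) = -9 + \left(28 + 7 \cdot 576\right) = -9 + \left(28 + 4032\right) = -9 + 4060 = 4051$)
$\left(-23209 + B{\left(j \right)}\right) + 13110 = \left(-23209 + 4051\right) + 13110 = -19158 + 13110 = -6048$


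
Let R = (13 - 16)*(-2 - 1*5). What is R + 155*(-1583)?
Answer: -245344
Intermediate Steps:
R = 21 (R = -3*(-2 - 5) = -3*(-7) = 21)
R + 155*(-1583) = 21 + 155*(-1583) = 21 - 245365 = -245344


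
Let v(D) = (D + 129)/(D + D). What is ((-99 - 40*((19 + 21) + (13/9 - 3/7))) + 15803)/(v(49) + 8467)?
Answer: 1550486/933687 ≈ 1.6606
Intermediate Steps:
v(D) = (129 + D)/(2*D) (v(D) = (129 + D)/((2*D)) = (129 + D)*(1/(2*D)) = (129 + D)/(2*D))
((-99 - 40*((19 + 21) + (13/9 - 3/7))) + 15803)/(v(49) + 8467) = ((-99 - 40*((19 + 21) + (13/9 - 3/7))) + 15803)/((½)*(129 + 49)/49 + 8467) = ((-99 - 40*(40 + (13*(⅑) - 3*⅐))) + 15803)/((½)*(1/49)*178 + 8467) = ((-99 - 40*(40 + (13/9 - 3/7))) + 15803)/(89/49 + 8467) = ((-99 - 40*(40 + 64/63)) + 15803)/(414972/49) = ((-99 - 40*2584/63) + 15803)*(49/414972) = ((-99 - 103360/63) + 15803)*(49/414972) = (-109597/63 + 15803)*(49/414972) = (885992/63)*(49/414972) = 1550486/933687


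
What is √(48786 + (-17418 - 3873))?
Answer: 3*√3055 ≈ 165.82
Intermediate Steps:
√(48786 + (-17418 - 3873)) = √(48786 - 21291) = √27495 = 3*√3055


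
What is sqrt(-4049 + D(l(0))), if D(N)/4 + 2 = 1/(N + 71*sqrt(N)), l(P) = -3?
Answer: sqrt((12175 - 288047*I*sqrt(3))/(-3 + 71*I*sqrt(3))) ≈ 0.0003 - 63.695*I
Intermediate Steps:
D(N) = -8 + 4/(N + 71*sqrt(N))
sqrt(-4049 + D(l(0))) = sqrt(-4049 + 4*(1 - 142*I*sqrt(3) - 2*(-3))/(-3 + 71*sqrt(-3))) = sqrt(-4049 + 4*(1 - 142*I*sqrt(3) + 6)/(-3 + 71*(I*sqrt(3)))) = sqrt(-4049 + 4*(1 - 142*I*sqrt(3) + 6)/(-3 + 71*I*sqrt(3))) = sqrt(-4049 + 4*(7 - 142*I*sqrt(3))/(-3 + 71*I*sqrt(3)))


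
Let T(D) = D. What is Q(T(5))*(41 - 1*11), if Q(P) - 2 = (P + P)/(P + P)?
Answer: 90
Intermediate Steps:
Q(P) = 3 (Q(P) = 2 + (P + P)/(P + P) = 2 + (2*P)/((2*P)) = 2 + (2*P)*(1/(2*P)) = 2 + 1 = 3)
Q(T(5))*(41 - 1*11) = 3*(41 - 1*11) = 3*(41 - 11) = 3*30 = 90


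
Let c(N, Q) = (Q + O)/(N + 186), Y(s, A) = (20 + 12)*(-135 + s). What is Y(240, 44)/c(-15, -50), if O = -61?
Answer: -191520/37 ≈ -5176.2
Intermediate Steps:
Y(s, A) = -4320 + 32*s (Y(s, A) = 32*(-135 + s) = -4320 + 32*s)
c(N, Q) = (-61 + Q)/(186 + N) (c(N, Q) = (Q - 61)/(N + 186) = (-61 + Q)/(186 + N))
Y(240, 44)/c(-15, -50) = (-4320 + 32*240)/(((-61 - 50)/(186 - 15))) = (-4320 + 7680)/((-111/171)) = 3360/(((1/171)*(-111))) = 3360/(-37/57) = 3360*(-57/37) = -191520/37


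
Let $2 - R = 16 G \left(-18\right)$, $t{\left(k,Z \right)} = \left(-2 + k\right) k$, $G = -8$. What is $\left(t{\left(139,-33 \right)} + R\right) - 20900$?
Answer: $-4159$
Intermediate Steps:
$t{\left(k,Z \right)} = k \left(-2 + k\right)$
$R = -2302$ ($R = 2 - 16 \left(-8\right) \left(-18\right) = 2 - \left(-128\right) \left(-18\right) = 2 - 2304 = -2302$)
$\left(t{\left(139,-33 \right)} + R\right) - 20900 = \left(139 \left(-2 + 139\right) - 2302\right) - 20900 = \left(139 \cdot 137 - 2302\right) - 20900 = \left(19043 - 2302\right) - 20900 = 16741 - 20900 = -4159$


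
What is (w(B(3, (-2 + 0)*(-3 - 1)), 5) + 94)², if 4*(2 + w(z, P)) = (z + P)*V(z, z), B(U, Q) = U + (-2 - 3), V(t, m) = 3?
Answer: 142129/16 ≈ 8883.1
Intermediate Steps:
B(U, Q) = -5 + U (B(U, Q) = U - 5 = -5 + U)
w(z, P) = -2 + 3*P/4 + 3*z/4 (w(z, P) = -2 + ((z + P)*3)/4 = -2 + ((P + z)*3)/4 = -2 + (3*P + 3*z)/4 = -2 + (3*P/4 + 3*z/4) = -2 + 3*P/4 + 3*z/4)
(w(B(3, (-2 + 0)*(-3 - 1)), 5) + 94)² = ((-2 + (¾)*5 + 3*(-5 + 3)/4) + 94)² = ((-2 + 15/4 + (¾)*(-2)) + 94)² = ((-2 + 15/4 - 3/2) + 94)² = (¼ + 94)² = (377/4)² = 142129/16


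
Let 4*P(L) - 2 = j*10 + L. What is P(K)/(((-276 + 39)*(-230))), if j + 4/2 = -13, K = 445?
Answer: 99/72680 ≈ 0.0013621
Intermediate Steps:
j = -15 (j = -2 - 13 = -15)
P(L) = -37 + L/4 (P(L) = ½ + (-15*10 + L)/4 = ½ + (-150 + L)/4 = ½ + (-75/2 + L/4) = -37 + L/4)
P(K)/(((-276 + 39)*(-230))) = (-37 + (¼)*445)/(((-276 + 39)*(-230))) = (-37 + 445/4)/((-237*(-230))) = (297/4)/54510 = (297/4)*(1/54510) = 99/72680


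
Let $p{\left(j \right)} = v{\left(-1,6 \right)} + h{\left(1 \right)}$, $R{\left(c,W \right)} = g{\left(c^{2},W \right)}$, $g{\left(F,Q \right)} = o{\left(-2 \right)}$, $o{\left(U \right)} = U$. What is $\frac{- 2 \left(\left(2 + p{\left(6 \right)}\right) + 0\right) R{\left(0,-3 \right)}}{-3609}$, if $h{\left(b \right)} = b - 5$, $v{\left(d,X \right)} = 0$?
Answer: $\frac{8}{3609} \approx 0.0022167$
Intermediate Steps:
$g{\left(F,Q \right)} = -2$
$h{\left(b \right)} = -5 + b$ ($h{\left(b \right)} = b - 5 = -5 + b$)
$R{\left(c,W \right)} = -2$
$p{\left(j \right)} = -4$ ($p{\left(j \right)} = 0 + \left(-5 + 1\right) = 0 - 4 = -4$)
$\frac{- 2 \left(\left(2 + p{\left(6 \right)}\right) + 0\right) R{\left(0,-3 \right)}}{-3609} = \frac{- 2 \left(\left(2 - 4\right) + 0\right) \left(-2\right)}{-3609} = - 2 \left(-2 + 0\right) \left(-2\right) \left(- \frac{1}{3609}\right) = \left(-2\right) \left(-2\right) \left(-2\right) \left(- \frac{1}{3609}\right) = 4 \left(-2\right) \left(- \frac{1}{3609}\right) = \left(-8\right) \left(- \frac{1}{3609}\right) = \frac{8}{3609}$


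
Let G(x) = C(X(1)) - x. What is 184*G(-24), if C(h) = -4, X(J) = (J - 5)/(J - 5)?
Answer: 3680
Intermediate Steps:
X(J) = 1 (X(J) = (-5 + J)/(-5 + J) = 1)
G(x) = -4 - x
184*G(-24) = 184*(-4 - 1*(-24)) = 184*(-4 + 24) = 184*20 = 3680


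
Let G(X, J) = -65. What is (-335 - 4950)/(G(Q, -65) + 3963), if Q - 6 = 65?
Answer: -5285/3898 ≈ -1.3558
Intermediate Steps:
Q = 71 (Q = 6 + 65 = 71)
(-335 - 4950)/(G(Q, -65) + 3963) = (-335 - 4950)/(-65 + 3963) = -5285/3898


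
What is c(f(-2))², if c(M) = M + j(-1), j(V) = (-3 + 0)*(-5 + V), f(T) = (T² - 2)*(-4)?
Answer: 100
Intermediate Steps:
f(T) = 8 - 4*T² (f(T) = (-2 + T²)*(-4) = 8 - 4*T²)
j(V) = 15 - 3*V (j(V) = -3*(-5 + V) = 15 - 3*V)
c(M) = 18 + M (c(M) = M + (15 - 3*(-1)) = M + (15 + 3) = M + 18 = 18 + M)
c(f(-2))² = (18 + (8 - 4*(-2)²))² = (18 + (8 - 4*4))² = (18 + (8 - 16))² = (18 - 8)² = 10² = 100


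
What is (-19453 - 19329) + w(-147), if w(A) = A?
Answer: -38929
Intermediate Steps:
(-19453 - 19329) + w(-147) = (-19453 - 19329) - 147 = -38782 - 147 = -38929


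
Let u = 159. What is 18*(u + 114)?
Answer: 4914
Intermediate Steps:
18*(u + 114) = 18*(159 + 114) = 18*273 = 4914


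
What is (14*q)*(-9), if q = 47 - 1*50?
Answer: 378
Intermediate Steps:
q = -3 (q = 47 - 50 = -3)
(14*q)*(-9) = (14*(-3))*(-9) = -42*(-9) = 378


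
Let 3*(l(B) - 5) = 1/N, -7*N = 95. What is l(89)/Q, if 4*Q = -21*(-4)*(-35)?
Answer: -1418/209475 ≈ -0.0067693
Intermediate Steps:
N = -95/7 (N = -⅐*95 = -95/7 ≈ -13.571)
l(B) = 1418/285 (l(B) = 5 + 1/(3*(-95/7)) = 5 + (⅓)*(-7/95) = 5 - 7/285 = 1418/285)
Q = -735 (Q = (-21*(-4)*(-35))/4 = (84*(-35))/4 = (¼)*(-2940) = -735)
l(89)/Q = (1418/285)/(-735) = (1418/285)*(-1/735) = -1418/209475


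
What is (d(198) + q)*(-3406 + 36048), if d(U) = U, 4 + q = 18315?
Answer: 604170778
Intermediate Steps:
q = 18311 (q = -4 + 18315 = 18311)
(d(198) + q)*(-3406 + 36048) = (198 + 18311)*(-3406 + 36048) = 18509*32642 = 604170778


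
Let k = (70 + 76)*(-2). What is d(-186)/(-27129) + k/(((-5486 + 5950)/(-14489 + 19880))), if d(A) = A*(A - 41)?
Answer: -3560441933/1048988 ≈ -3394.2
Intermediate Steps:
k = -292 (k = 146*(-2) = -292)
d(A) = A*(-41 + A)
d(-186)/(-27129) + k/(((-5486 + 5950)/(-14489 + 19880))) = -186*(-41 - 186)/(-27129) - 292*(-14489 + 19880)/(-5486 + 5950) = -186*(-227)*(-1/27129) - 292/(464/5391) = 42222*(-1/27129) - 292/(464*(1/5391)) = -14074/9043 - 292/464/5391 = -14074/9043 - 292*5391/464 = -14074/9043 - 393543/116 = -3560441933/1048988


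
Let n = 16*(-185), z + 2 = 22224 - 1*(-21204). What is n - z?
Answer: -46386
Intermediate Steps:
z = 43426 (z = -2 + (22224 - 1*(-21204)) = -2 + (22224 + 21204) = -2 + 43428 = 43426)
n = -2960
n - z = -2960 - 1*43426 = -2960 - 43426 = -46386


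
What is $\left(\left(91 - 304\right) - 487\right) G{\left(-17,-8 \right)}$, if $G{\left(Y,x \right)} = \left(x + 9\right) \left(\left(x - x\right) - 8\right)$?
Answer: $5600$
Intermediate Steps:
$G{\left(Y,x \right)} = -72 - 8 x$ ($G{\left(Y,x \right)} = \left(9 + x\right) \left(0 - 8\right) = \left(9 + x\right) \left(-8\right) = -72 - 8 x$)
$\left(\left(91 - 304\right) - 487\right) G{\left(-17,-8 \right)} = \left(\left(91 - 304\right) - 487\right) \left(-72 - -64\right) = \left(-213 - 487\right) \left(-72 + 64\right) = \left(-700\right) \left(-8\right) = 5600$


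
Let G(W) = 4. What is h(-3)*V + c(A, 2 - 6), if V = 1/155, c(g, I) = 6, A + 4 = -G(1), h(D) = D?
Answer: 927/155 ≈ 5.9806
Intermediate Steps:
A = -8 (A = -4 - 1*4 = -4 - 4 = -8)
V = 1/155 ≈ 0.0064516
h(-3)*V + c(A, 2 - 6) = -3*1/155 + 6 = -3/155 + 6 = 927/155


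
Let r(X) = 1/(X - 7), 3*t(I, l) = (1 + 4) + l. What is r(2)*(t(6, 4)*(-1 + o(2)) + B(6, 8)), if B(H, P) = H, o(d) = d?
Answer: -9/5 ≈ -1.8000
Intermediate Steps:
t(I, l) = 5/3 + l/3 (t(I, l) = ((1 + 4) + l)/3 = (5 + l)/3 = 5/3 + l/3)
r(X) = 1/(-7 + X)
r(2)*(t(6, 4)*(-1 + o(2)) + B(6, 8)) = ((5/3 + (1/3)*4)*(-1 + 2) + 6)/(-7 + 2) = ((5/3 + 4/3)*1 + 6)/(-5) = -(3*1 + 6)/5 = -(3 + 6)/5 = -1/5*9 = -9/5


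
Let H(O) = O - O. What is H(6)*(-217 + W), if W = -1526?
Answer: 0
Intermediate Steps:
H(O) = 0
H(6)*(-217 + W) = 0*(-217 - 1526) = 0*(-1743) = 0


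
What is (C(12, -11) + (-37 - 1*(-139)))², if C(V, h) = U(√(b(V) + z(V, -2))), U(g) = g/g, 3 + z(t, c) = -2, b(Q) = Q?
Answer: 10609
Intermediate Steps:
z(t, c) = -5 (z(t, c) = -3 - 2 = -5)
U(g) = 1
C(V, h) = 1
(C(12, -11) + (-37 - 1*(-139)))² = (1 + (-37 - 1*(-139)))² = (1 + (-37 + 139))² = (1 + 102)² = 103² = 10609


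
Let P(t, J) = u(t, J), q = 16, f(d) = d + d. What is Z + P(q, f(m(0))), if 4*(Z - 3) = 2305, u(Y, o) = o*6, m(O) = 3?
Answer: 2461/4 ≈ 615.25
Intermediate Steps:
f(d) = 2*d
u(Y, o) = 6*o
P(t, J) = 6*J
Z = 2317/4 (Z = 3 + (¼)*2305 = 3 + 2305/4 = 2317/4 ≈ 579.25)
Z + P(q, f(m(0))) = 2317/4 + 6*(2*3) = 2317/4 + 6*6 = 2317/4 + 36 = 2461/4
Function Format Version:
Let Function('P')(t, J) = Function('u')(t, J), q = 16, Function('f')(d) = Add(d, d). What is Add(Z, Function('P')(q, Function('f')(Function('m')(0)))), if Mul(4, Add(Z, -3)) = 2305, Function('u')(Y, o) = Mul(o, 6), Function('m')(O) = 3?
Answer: Rational(2461, 4) ≈ 615.25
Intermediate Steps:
Function('f')(d) = Mul(2, d)
Function('u')(Y, o) = Mul(6, o)
Function('P')(t, J) = Mul(6, J)
Z = Rational(2317, 4) (Z = Add(3, Mul(Rational(1, 4), 2305)) = Add(3, Rational(2305, 4)) = Rational(2317, 4) ≈ 579.25)
Add(Z, Function('P')(q, Function('f')(Function('m')(0)))) = Add(Rational(2317, 4), Mul(6, Mul(2, 3))) = Add(Rational(2317, 4), Mul(6, 6)) = Add(Rational(2317, 4), 36) = Rational(2461, 4)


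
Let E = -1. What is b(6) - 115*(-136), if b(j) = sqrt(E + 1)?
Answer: 15640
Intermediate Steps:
b(j) = 0 (b(j) = sqrt(-1 + 1) = sqrt(0) = 0)
b(6) - 115*(-136) = 0 - 115*(-136) = 0 + 15640 = 15640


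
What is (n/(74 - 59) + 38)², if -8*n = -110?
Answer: 218089/144 ≈ 1514.5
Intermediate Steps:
n = 55/4 (n = -⅛*(-110) = 55/4 ≈ 13.750)
(n/(74 - 59) + 38)² = (55/(4*(74 - 59)) + 38)² = ((55/4)/15 + 38)² = ((55/4)*(1/15) + 38)² = (11/12 + 38)² = (467/12)² = 218089/144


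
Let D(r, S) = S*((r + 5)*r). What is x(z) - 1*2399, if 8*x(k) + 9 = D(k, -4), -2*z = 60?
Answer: -22201/8 ≈ -2775.1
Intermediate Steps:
z = -30 (z = -½*60 = -30)
D(r, S) = S*r*(5 + r) (D(r, S) = S*((5 + r)*r) = S*(r*(5 + r)) = S*r*(5 + r))
x(k) = -9/8 - k*(5 + k)/2 (x(k) = -9/8 + (-4*k*(5 + k))/8 = -9/8 - k*(5 + k)/2)
x(z) - 1*2399 = (-9/8 - ½*(-30)*(5 - 30)) - 1*2399 = (-9/8 - ½*(-30)*(-25)) - 2399 = (-9/8 - 375) - 2399 = -3009/8 - 2399 = -22201/8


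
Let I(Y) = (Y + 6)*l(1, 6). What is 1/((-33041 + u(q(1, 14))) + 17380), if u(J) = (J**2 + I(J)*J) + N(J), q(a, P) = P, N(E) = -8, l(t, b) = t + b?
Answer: -1/13513 ≈ -7.4003e-5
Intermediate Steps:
l(t, b) = b + t
I(Y) = 42 + 7*Y (I(Y) = (Y + 6)*(6 + 1) = (6 + Y)*7 = 42 + 7*Y)
u(J) = -8 + J**2 + J*(42 + 7*J) (u(J) = (J**2 + (42 + 7*J)*J) - 8 = (J**2 + J*(42 + 7*J)) - 8 = -8 + J**2 + J*(42 + 7*J))
1/((-33041 + u(q(1, 14))) + 17380) = 1/((-33041 + (-8 + 8*14**2 + 42*14)) + 17380) = 1/((-33041 + (-8 + 8*196 + 588)) + 17380) = 1/((-33041 + (-8 + 1568 + 588)) + 17380) = 1/((-33041 + 2148) + 17380) = 1/(-30893 + 17380) = 1/(-13513) = -1/13513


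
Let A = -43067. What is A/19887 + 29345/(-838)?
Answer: -619674161/16665306 ≈ -37.183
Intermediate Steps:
A/19887 + 29345/(-838) = -43067/19887 + 29345/(-838) = -43067*1/19887 + 29345*(-1/838) = -43067/19887 - 29345/838 = -619674161/16665306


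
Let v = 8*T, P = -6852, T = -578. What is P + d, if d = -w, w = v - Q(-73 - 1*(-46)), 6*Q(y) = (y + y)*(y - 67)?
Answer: -1382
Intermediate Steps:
Q(y) = y*(-67 + y)/3 (Q(y) = ((y + y)*(y - 67))/6 = ((2*y)*(-67 + y))/6 = (2*y*(-67 + y))/6 = y*(-67 + y)/3)
v = -4624 (v = 8*(-578) = -4624)
w = -5470 (w = -4624 - (-73 - 1*(-46))*(-67 + (-73 - 1*(-46)))/3 = -4624 - (-73 + 46)*(-67 + (-73 + 46))/3 = -4624 - (-27)*(-67 - 27)/3 = -4624 - (-27)*(-94)/3 = -4624 - 1*846 = -4624 - 846 = -5470)
d = 5470 (d = -1*(-5470) = 5470)
P + d = -6852 + 5470 = -1382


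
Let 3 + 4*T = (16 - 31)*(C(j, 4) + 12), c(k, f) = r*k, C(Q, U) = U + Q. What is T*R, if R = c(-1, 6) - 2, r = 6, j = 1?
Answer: 516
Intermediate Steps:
C(Q, U) = Q + U
c(k, f) = 6*k
R = -8 (R = 6*(-1) - 2 = -6 - 2 = -8)
T = -129/2 (T = -3/4 + ((16 - 31)*((1 + 4) + 12))/4 = -3/4 + (-15*(5 + 12))/4 = -3/4 + (-15*17)/4 = -3/4 + (1/4)*(-255) = -3/4 - 255/4 = -129/2 ≈ -64.500)
T*R = -129/2*(-8) = 516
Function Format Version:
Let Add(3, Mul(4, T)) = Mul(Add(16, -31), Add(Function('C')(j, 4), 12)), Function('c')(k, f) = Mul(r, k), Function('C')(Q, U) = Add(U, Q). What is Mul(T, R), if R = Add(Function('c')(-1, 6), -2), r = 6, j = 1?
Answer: 516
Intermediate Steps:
Function('C')(Q, U) = Add(Q, U)
Function('c')(k, f) = Mul(6, k)
R = -8 (R = Add(Mul(6, -1), -2) = Add(-6, -2) = -8)
T = Rational(-129, 2) (T = Add(Rational(-3, 4), Mul(Rational(1, 4), Mul(Add(16, -31), Add(Add(1, 4), 12)))) = Add(Rational(-3, 4), Mul(Rational(1, 4), Mul(-15, Add(5, 12)))) = Add(Rational(-3, 4), Mul(Rational(1, 4), Mul(-15, 17))) = Add(Rational(-3, 4), Mul(Rational(1, 4), -255)) = Add(Rational(-3, 4), Rational(-255, 4)) = Rational(-129, 2) ≈ -64.500)
Mul(T, R) = Mul(Rational(-129, 2), -8) = 516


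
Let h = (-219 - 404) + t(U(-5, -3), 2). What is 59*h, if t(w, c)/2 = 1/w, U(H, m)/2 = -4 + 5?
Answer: -36698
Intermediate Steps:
U(H, m) = 2 (U(H, m) = 2*(-4 + 5) = 2*1 = 2)
t(w, c) = 2/w
h = -622 (h = (-219 - 404) + 2/2 = -623 + 2*(1/2) = -623 + 1 = -622)
59*h = 59*(-622) = -36698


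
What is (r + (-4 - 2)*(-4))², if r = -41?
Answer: 289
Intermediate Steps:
(r + (-4 - 2)*(-4))² = (-41 + (-4 - 2)*(-4))² = (-41 - 6*(-4))² = (-41 + 24)² = (-17)² = 289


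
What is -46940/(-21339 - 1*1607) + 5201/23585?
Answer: 613211023/270590705 ≈ 2.2662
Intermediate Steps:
-46940/(-21339 - 1*1607) + 5201/23585 = -46940/(-21339 - 1607) + 5201*(1/23585) = -46940/(-22946) + 5201/23585 = -46940*(-1/22946) + 5201/23585 = 23470/11473 + 5201/23585 = 613211023/270590705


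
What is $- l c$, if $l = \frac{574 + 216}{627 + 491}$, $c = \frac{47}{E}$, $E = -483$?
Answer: $\frac{18565}{269997} \approx 0.06876$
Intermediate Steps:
$c = - \frac{47}{483}$ ($c = \frac{47}{-483} = 47 \left(- \frac{1}{483}\right) = - \frac{47}{483} \approx -0.097309$)
$l = \frac{395}{559}$ ($l = \frac{790}{1118} = 790 \cdot \frac{1}{1118} = \frac{395}{559} \approx 0.70662$)
$- l c = - \frac{395 \left(-47\right)}{559 \cdot 483} = \left(-1\right) \left(- \frac{18565}{269997}\right) = \frac{18565}{269997}$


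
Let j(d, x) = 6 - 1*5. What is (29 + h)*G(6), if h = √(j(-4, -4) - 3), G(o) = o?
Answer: 174 + 6*I*√2 ≈ 174.0 + 8.4853*I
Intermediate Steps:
j(d, x) = 1 (j(d, x) = 6 - 5 = 1)
h = I*√2 (h = √(1 - 3) = √(-2) = I*√2 ≈ 1.4142*I)
(29 + h)*G(6) = (29 + I*√2)*6 = 174 + 6*I*√2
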